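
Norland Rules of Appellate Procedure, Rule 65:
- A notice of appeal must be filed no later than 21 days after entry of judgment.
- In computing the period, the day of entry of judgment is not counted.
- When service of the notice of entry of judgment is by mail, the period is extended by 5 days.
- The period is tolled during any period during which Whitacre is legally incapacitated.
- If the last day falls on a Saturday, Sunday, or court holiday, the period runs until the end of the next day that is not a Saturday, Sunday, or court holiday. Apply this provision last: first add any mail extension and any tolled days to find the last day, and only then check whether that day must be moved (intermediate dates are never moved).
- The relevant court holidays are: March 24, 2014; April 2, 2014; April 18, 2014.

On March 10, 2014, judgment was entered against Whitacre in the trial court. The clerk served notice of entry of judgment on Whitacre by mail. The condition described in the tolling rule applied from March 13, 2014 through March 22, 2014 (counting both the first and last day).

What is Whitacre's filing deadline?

April 15, 2014

21 days after March 10, 2014 is March 31, 2014.
Service was by mail, adding 5 days: March 31, 2014 + 5 days = April 5, 2014.
From March 13, 2014 through March 22, 2014 inclusive is 10 days; tolling adds 10 days: April 5, 2014 + 10 days = April 15, 2014.
April 15, 2014 is a Tuesday and not a court holiday, so no extension applies.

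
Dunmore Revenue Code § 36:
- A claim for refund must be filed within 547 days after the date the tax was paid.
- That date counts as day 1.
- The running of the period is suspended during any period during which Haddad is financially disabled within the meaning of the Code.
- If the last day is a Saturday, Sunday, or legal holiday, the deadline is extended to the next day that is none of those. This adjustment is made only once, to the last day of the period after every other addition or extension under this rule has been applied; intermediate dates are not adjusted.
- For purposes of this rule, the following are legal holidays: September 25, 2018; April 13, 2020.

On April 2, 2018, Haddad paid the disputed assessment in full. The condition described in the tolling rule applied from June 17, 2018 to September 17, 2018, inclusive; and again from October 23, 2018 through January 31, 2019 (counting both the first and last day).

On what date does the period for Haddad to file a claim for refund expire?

Counting April 2, 2018 as day 1, day 547 is September 30, 2019.
From June 17, 2018 through September 17, 2018 inclusive is 93 days; tolling adds 93 days: September 30, 2019 + 93 days = January 1, 2020.
From October 23, 2018 through January 31, 2019 inclusive is 101 days; tolling adds 101 days: January 1, 2020 + 101 days = April 11, 2020.
April 11, 2020 is Saturday; April 12, 2020 is Sunday; April 13, 2020 is a listed holiday. The next qualifying day is April 14, 2020.

April 14, 2020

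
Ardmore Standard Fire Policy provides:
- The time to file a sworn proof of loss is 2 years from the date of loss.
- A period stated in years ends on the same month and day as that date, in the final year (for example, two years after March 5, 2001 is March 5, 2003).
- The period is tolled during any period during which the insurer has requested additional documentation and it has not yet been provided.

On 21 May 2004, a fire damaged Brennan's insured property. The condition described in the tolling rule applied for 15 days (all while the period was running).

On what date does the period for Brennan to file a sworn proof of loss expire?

2 years after 21 May 2004 is May 21, 2006.
Tolling adds 15 days: May 21, 2006 + 15 days = June 5, 2006.

June 5, 2006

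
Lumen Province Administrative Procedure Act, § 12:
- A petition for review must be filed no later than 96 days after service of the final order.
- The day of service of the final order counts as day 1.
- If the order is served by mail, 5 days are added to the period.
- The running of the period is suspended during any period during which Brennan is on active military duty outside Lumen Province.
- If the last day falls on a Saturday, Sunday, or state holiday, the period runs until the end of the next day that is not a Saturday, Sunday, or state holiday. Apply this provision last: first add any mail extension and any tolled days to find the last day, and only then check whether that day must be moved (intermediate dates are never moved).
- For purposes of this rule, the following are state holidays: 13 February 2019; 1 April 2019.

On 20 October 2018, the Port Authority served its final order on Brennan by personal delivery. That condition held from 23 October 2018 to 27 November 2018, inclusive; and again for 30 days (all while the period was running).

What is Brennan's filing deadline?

Counting 20 October 2018 as day 1, day 96 is January 23, 2019.
Service was not by mail, so no mail extension applies.
From October 23, 2018 through November 27, 2018 inclusive is 36 days; tolling adds 36 days: January 23, 2019 + 36 days = February 28, 2019.
Tolling adds 30 days: February 28, 2019 + 30 days = March 30, 2019.
March 30, 2019 is Saturday; March 31, 2019 is Sunday; April 1, 2019 is a listed holiday. The next qualifying day is April 2, 2019.

April 2, 2019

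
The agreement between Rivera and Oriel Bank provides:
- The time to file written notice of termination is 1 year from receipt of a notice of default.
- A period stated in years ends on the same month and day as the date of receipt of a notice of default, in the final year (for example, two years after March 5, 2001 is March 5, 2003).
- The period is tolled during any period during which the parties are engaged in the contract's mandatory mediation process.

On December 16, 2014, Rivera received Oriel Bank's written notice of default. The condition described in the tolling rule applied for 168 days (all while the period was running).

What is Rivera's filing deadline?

June 1, 2016

1 year after December 16, 2014 is December 16, 2015.
Tolling adds 168 days: December 16, 2015 + 168 days = June 1, 2016.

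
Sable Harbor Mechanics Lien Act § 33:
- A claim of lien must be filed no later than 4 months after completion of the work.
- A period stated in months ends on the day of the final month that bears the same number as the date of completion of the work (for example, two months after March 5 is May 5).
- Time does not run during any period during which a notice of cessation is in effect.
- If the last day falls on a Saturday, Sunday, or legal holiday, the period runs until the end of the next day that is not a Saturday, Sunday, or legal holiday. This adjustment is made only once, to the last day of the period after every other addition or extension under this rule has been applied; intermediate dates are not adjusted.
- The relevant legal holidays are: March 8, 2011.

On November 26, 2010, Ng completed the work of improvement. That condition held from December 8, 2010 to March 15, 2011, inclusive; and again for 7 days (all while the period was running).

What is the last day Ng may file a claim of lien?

July 11, 2011

4 months after November 26, 2010 is March 26, 2011.
From December 8, 2010 through March 15, 2011 inclusive is 98 days; tolling adds 98 days: March 26, 2011 + 98 days = July 2, 2011.
Tolling adds 7 days: July 2, 2011 + 7 days = July 9, 2011.
July 9, 2011 is Saturday; July 10, 2011 is Sunday. The next qualifying day is July 11, 2011.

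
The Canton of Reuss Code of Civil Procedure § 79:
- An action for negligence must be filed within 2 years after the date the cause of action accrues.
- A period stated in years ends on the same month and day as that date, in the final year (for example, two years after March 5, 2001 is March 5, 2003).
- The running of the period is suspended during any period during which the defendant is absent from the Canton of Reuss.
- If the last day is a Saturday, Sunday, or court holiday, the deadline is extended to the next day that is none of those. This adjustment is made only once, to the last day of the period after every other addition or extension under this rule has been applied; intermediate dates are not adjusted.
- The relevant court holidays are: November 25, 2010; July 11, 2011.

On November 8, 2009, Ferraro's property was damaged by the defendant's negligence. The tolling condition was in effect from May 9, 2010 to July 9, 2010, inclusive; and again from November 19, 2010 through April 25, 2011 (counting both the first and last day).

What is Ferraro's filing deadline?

June 15, 2012

2 years after November 8, 2009 is November 8, 2011.
From May 9, 2010 through July 9, 2010 inclusive is 62 days; tolling adds 62 days: November 8, 2011 + 62 days = January 9, 2012.
From November 19, 2010 through April 25, 2011 inclusive is 158 days; tolling adds 158 days: January 9, 2012 + 158 days = June 15, 2012.
June 15, 2012 is a Friday and not a court holiday, so no extension applies.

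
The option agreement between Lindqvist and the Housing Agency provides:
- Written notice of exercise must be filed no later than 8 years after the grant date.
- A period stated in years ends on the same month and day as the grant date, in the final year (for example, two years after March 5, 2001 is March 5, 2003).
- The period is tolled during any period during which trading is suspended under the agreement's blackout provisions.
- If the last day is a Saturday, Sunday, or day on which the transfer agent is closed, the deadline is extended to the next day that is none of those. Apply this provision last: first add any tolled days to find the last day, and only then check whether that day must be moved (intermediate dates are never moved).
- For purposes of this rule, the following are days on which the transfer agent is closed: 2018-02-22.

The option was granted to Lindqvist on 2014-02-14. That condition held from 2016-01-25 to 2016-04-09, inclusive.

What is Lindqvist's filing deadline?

8 years after 2014-02-14 is February 14, 2022.
From January 25, 2016 through April 9, 2016 inclusive is 76 days; tolling adds 76 days: February 14, 2022 + 76 days = May 1, 2022.
May 1, 2022 is Sunday. The next qualifying day is May 2, 2022.

May 2, 2022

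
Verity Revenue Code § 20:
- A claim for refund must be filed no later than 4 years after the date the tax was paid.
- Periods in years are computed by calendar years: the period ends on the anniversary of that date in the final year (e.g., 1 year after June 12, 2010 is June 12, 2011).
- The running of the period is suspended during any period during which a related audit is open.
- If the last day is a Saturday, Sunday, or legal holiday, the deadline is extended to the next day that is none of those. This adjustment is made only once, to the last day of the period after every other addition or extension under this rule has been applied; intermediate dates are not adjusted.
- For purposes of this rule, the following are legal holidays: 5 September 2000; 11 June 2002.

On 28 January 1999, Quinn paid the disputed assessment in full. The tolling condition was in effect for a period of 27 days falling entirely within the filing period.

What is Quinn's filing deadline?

February 24, 2003

4 years after 28 January 1999 is January 28, 2003.
Tolling adds 27 days: January 28, 2003 + 27 days = February 24, 2003.
February 24, 2003 is a Monday and not a legal holiday, so no extension applies.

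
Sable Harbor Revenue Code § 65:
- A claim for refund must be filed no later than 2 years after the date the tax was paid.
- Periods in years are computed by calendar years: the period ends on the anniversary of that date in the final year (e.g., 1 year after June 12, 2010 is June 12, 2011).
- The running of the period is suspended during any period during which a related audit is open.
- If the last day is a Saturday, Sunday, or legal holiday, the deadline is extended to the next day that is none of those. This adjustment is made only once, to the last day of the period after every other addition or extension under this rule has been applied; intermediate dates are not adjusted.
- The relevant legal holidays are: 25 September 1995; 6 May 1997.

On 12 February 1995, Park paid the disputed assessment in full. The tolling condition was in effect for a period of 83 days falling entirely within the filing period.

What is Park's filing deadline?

May 7, 1997

2 years after 12 February 1995 is February 12, 1997.
Tolling adds 83 days: February 12, 1997 + 83 days = May 6, 1997.
May 6, 1997 is a listed holiday. The next qualifying day is May 7, 1997.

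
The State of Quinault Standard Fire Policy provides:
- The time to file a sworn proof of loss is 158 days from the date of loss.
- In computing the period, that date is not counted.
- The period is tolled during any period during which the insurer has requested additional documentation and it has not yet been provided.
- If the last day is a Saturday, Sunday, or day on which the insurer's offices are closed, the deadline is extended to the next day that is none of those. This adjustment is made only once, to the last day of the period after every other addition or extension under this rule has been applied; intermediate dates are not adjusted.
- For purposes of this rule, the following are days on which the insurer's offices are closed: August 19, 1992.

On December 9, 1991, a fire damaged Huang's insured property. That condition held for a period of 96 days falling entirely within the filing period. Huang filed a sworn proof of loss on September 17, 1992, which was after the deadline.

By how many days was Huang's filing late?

28 days

158 days after December 9, 1991 is May 15, 1992.
Tolling adds 96 days: May 15, 1992 + 96 days = August 19, 1992.
August 19, 1992 is a listed holiday. The next qualifying day is August 20, 1992.
The deadline is August 20, 1992; from August 20, 1992 to September 17, 1992 is 28 days.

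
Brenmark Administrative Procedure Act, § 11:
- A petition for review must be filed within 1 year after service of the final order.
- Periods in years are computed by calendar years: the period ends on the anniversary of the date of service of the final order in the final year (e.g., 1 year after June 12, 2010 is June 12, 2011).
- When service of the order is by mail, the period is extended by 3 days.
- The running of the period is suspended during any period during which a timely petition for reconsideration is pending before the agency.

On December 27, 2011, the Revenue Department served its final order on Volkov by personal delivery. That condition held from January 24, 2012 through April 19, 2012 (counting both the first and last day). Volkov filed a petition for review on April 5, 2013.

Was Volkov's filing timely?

No

1 year after December 27, 2011 is December 27, 2012.
Service was not by mail, so no mail extension applies.
From January 24, 2012 through April 19, 2012 inclusive is 87 days; tolling adds 87 days: December 27, 2012 + 87 days = March 24, 2013.
The deadline is March 24, 2013; the filing on April 5, 2013 is after that date.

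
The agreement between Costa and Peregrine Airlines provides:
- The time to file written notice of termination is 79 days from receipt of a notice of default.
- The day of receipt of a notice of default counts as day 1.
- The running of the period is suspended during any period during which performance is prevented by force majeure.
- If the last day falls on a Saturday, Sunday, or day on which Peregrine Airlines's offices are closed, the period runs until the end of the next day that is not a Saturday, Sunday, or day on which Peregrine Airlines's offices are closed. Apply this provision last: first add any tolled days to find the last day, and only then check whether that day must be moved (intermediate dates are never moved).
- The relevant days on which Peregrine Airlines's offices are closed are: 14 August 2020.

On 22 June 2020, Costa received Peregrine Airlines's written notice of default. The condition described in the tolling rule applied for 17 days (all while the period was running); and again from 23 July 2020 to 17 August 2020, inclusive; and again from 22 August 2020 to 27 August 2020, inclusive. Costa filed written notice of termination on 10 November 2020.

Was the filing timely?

Counting 22 June 2020 as day 1, day 79 is September 8, 2020.
Tolling adds 17 days: September 8, 2020 + 17 days = September 25, 2020.
From July 23, 2020 through August 17, 2020 inclusive is 26 days; tolling adds 26 days: September 25, 2020 + 26 days = October 21, 2020.
From August 22, 2020 through August 27, 2020 inclusive is 6 days; tolling adds 6 days: October 21, 2020 + 6 days = October 27, 2020.
October 27, 2020 is a Tuesday and not a day on which Peregrine Airlines's offices are closed, so no extension applies.
The deadline is October 27, 2020; the filing on November 10, 2020 is after that date.

No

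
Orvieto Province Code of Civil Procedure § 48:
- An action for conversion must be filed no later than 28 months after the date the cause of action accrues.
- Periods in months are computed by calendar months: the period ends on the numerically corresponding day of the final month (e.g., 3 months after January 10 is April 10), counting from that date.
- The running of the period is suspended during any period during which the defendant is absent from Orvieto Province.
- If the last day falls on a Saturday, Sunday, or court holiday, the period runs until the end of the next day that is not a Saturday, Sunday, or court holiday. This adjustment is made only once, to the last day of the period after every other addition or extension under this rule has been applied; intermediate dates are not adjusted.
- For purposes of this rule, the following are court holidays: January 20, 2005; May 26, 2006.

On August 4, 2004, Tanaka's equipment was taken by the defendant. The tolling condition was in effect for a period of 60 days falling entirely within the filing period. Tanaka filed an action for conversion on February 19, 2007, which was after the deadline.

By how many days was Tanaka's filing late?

17 days

28 months after August 4, 2004 is December 4, 2006.
Tolling adds 60 days: December 4, 2006 + 60 days = February 2, 2007.
February 2, 2007 is a Friday and not a court holiday, so no extension applies.
The deadline is February 2, 2007; from February 2, 2007 to February 19, 2007 is 17 days.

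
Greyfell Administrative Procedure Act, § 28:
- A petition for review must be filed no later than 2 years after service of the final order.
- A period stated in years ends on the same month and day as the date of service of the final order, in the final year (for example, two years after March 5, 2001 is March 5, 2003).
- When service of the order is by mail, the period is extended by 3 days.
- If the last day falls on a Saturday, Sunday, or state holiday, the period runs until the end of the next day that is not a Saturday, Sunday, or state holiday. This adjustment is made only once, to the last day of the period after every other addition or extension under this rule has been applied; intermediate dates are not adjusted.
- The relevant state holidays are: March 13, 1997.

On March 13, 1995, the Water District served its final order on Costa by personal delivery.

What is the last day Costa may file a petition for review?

March 14, 1997

2 years after March 13, 1995 is March 13, 1997.
Service was not by mail, so no mail extension applies.
March 13, 1997 is a listed holiday. The next qualifying day is March 14, 1997.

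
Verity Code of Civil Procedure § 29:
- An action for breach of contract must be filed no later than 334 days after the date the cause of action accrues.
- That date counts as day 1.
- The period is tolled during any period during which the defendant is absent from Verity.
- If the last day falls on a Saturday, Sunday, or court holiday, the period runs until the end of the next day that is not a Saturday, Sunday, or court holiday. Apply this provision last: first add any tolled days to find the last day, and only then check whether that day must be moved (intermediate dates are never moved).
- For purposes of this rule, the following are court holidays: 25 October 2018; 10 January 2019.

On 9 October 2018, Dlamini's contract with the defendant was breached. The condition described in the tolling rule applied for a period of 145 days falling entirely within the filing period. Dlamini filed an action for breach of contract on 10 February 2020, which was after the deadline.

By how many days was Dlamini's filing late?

11 days

Counting 9 October 2018 as day 1, day 334 is September 7, 2019.
Tolling adds 145 days: September 7, 2019 + 145 days = January 30, 2020.
January 30, 2020 is a Thursday and not a court holiday, so no extension applies.
The deadline is January 30, 2020; from January 30, 2020 to February 10, 2020 is 11 days.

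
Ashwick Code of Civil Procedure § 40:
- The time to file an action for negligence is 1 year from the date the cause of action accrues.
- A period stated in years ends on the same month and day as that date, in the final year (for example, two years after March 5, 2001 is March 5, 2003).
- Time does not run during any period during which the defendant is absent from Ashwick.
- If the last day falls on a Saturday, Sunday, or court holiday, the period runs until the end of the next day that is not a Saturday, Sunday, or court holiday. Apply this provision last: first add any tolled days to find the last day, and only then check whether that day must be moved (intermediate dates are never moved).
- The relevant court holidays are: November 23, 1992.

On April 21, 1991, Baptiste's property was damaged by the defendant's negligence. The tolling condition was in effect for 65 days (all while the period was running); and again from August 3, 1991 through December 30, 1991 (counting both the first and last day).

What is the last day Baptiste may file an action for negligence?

1 year after April 21, 1991 is April 21, 1992.
Tolling adds 65 days: April 21, 1992 + 65 days = June 25, 1992.
From August 3, 1991 through December 30, 1991 inclusive is 150 days; tolling adds 150 days: June 25, 1992 + 150 days = November 22, 1992.
November 22, 1992 is Sunday; November 23, 1992 is a listed holiday. The next qualifying day is November 24, 1992.

November 24, 1992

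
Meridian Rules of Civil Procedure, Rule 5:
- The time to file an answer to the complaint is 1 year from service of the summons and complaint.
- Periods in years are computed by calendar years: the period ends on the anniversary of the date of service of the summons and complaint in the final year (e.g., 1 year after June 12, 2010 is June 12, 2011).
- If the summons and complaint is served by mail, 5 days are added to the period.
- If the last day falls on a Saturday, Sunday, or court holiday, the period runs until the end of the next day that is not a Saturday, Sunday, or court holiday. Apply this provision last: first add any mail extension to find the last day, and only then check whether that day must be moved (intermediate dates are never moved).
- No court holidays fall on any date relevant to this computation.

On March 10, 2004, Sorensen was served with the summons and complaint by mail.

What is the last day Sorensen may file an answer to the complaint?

March 15, 2005

1 year after March 10, 2004 is March 10, 2005.
Service was by mail, adding 5 days: March 10, 2005 + 5 days = March 15, 2005.
March 15, 2005 is a Tuesday and not a court holiday, so no extension applies.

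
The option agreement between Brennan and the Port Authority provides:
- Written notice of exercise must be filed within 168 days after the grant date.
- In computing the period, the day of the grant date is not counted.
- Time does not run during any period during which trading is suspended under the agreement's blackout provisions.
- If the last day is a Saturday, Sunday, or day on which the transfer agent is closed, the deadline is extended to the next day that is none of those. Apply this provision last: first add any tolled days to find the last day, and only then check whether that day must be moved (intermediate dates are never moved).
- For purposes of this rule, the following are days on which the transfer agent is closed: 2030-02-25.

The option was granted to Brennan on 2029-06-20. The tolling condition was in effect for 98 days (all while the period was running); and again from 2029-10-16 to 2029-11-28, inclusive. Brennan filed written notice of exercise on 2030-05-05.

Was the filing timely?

168 days after 2029-06-20 is December 5, 2029.
Tolling adds 98 days: December 5, 2029 + 98 days = March 13, 2030.
From October 16, 2029 through November 28, 2029 inclusive is 44 days; tolling adds 44 days: March 13, 2030 + 44 days = April 26, 2030.
April 26, 2030 is a Friday and not a day on which the transfer agent is closed, so no extension applies.
The deadline is April 26, 2030; the filing on May 5, 2030 is after that date.

No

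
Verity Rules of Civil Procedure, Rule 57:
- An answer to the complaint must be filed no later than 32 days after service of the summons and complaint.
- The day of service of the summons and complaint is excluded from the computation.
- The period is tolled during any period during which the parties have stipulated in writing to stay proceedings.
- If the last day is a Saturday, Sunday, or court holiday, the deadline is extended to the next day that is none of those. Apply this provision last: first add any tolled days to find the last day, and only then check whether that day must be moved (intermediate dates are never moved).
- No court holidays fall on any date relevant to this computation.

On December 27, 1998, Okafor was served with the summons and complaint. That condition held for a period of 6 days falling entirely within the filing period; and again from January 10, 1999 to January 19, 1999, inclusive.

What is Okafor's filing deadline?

February 15, 1999

32 days after December 27, 1998 is January 28, 1999.
Tolling adds 6 days: January 28, 1999 + 6 days = February 3, 1999.
From January 10, 1999 through January 19, 1999 inclusive is 10 days; tolling adds 10 days: February 3, 1999 + 10 days = February 13, 1999.
February 13, 1999 is Saturday; February 14, 1999 is Sunday. The next qualifying day is February 15, 1999.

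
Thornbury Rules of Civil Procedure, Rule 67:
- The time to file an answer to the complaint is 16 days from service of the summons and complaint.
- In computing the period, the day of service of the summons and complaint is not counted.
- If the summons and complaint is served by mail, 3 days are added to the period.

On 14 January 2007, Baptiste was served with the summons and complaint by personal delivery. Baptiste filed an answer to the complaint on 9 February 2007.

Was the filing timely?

16 days after 14 January 2007 is January 30, 2007.
Service was not by mail, so no mail extension applies.
The deadline is January 30, 2007; the filing on February 9, 2007 is after that date.

No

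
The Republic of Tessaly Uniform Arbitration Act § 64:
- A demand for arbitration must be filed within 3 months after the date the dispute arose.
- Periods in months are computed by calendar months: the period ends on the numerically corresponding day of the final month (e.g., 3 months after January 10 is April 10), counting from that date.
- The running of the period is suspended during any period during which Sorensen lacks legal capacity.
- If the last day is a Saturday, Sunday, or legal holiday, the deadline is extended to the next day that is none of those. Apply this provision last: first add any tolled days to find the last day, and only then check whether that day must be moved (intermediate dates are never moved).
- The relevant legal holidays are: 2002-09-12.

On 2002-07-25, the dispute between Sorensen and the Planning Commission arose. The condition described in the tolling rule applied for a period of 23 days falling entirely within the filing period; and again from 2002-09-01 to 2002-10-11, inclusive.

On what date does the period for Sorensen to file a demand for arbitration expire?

3 months after 2002-07-25 is October 25, 2002.
Tolling adds 23 days: October 25, 2002 + 23 days = November 17, 2002.
From September 1, 2002 through October 11, 2002 inclusive is 41 days; tolling adds 41 days: November 17, 2002 + 41 days = December 28, 2002.
December 28, 2002 is Saturday; December 29, 2002 is Sunday. The next qualifying day is December 30, 2002.

December 30, 2002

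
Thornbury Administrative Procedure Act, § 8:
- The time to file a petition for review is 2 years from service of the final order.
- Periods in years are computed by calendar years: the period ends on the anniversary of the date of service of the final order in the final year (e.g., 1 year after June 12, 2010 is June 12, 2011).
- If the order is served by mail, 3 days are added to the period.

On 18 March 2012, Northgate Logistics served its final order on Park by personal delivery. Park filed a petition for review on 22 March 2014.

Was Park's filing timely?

No

2 years after 18 March 2012 is March 18, 2014.
Service was not by mail, so no mail extension applies.
The deadline is March 18, 2014; the filing on March 22, 2014 is after that date.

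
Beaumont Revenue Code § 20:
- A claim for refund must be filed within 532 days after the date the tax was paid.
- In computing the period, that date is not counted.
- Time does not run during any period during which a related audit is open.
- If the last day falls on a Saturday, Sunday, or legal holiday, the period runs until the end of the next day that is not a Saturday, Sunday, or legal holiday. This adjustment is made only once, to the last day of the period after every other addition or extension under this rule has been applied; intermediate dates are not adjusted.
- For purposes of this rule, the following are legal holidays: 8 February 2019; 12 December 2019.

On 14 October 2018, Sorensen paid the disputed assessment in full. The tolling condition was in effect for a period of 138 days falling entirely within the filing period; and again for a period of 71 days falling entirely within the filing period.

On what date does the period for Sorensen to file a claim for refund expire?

October 26, 2020

532 days after 14 October 2018 is March 29, 2020.
Tolling adds 138 days: March 29, 2020 + 138 days = August 14, 2020.
Tolling adds 71 days: August 14, 2020 + 71 days = October 24, 2020.
October 24, 2020 is Saturday; October 25, 2020 is Sunday. The next qualifying day is October 26, 2020.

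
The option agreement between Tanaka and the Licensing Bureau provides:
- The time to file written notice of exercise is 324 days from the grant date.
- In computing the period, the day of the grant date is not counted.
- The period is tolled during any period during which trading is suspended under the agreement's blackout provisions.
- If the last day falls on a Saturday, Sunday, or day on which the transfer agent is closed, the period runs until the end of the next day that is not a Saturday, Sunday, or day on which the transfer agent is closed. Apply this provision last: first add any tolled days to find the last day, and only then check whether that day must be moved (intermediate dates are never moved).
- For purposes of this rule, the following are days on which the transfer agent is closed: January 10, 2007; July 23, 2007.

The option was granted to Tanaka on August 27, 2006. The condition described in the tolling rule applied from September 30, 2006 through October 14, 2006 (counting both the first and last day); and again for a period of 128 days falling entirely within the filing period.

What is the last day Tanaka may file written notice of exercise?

324 days after August 27, 2006 is July 17, 2007.
From September 30, 2006 through October 14, 2006 inclusive is 15 days; tolling adds 15 days: July 17, 2007 + 15 days = August 1, 2007.
Tolling adds 128 days: August 1, 2007 + 128 days = December 7, 2007.
December 7, 2007 is a Friday and not a day on which the transfer agent is closed, so no extension applies.

December 7, 2007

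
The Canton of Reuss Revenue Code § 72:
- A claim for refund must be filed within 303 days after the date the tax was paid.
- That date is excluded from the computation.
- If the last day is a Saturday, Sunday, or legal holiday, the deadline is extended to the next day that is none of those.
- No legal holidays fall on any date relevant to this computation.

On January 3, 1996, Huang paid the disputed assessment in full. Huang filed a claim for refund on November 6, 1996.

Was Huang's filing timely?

303 days after January 3, 1996 is November 1, 1996.
November 1, 1996 is a Friday and not a legal holiday, so no extension applies.
The deadline is November 1, 1996; the filing on November 6, 1996 is after that date.

No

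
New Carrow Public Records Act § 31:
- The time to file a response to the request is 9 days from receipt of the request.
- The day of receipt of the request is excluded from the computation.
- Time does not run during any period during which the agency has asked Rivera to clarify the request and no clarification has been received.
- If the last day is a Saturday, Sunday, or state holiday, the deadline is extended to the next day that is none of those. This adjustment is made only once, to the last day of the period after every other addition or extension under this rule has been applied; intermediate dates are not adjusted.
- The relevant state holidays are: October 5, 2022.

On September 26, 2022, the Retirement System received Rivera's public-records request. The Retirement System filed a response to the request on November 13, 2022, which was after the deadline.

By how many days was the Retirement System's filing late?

9 days after September 26, 2022 is October 5, 2022.
October 5, 2022 is a listed holiday. The next qualifying day is October 6, 2022.
The deadline is October 6, 2022; from October 6, 2022 to November 13, 2022 is 38 days.

38 days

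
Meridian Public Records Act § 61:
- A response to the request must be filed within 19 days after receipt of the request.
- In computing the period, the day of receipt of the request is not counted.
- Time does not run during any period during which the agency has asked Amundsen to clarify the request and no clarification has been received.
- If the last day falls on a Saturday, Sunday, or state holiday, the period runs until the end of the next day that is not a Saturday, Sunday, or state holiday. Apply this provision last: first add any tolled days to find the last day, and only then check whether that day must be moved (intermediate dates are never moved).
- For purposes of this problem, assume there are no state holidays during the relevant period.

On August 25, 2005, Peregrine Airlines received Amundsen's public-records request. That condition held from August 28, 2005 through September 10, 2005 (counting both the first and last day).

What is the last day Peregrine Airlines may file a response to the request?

19 days after August 25, 2005 is September 13, 2005.
From August 28, 2005 through September 10, 2005 inclusive is 14 days; tolling adds 14 days: September 13, 2005 + 14 days = September 27, 2005.
September 27, 2005 is a Tuesday and not a state holiday, so no extension applies.

September 27, 2005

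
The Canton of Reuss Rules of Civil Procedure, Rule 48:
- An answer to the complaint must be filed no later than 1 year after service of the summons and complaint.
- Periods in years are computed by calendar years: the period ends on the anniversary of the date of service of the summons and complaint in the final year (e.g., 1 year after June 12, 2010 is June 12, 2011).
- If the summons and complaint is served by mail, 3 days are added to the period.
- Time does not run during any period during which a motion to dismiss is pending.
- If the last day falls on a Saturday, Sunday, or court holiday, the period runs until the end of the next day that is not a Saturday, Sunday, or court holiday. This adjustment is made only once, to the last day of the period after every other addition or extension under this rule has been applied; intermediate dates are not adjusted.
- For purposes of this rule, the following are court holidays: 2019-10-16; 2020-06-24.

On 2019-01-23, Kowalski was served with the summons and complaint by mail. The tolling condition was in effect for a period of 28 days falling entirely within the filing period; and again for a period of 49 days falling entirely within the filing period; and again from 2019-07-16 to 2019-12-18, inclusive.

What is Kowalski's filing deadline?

1 year after 2019-01-23 is January 23, 2020.
Service was by mail, adding 3 days: January 23, 2020 + 3 days = January 26, 2020.
Tolling adds 28 days: January 26, 2020 + 28 days = February 23, 2020.
Tolling adds 49 days: February 23, 2020 + 49 days = April 12, 2020.
From July 16, 2019 through December 18, 2019 inclusive is 156 days; tolling adds 156 days: April 12, 2020 + 156 days = September 15, 2020.
September 15, 2020 is a Tuesday and not a court holiday, so no extension applies.

September 15, 2020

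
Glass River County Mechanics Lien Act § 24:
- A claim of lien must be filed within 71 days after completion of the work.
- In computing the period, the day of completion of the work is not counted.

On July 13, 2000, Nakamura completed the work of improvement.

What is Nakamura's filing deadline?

September 22, 2000

71 days after July 13, 2000 is September 22, 2000.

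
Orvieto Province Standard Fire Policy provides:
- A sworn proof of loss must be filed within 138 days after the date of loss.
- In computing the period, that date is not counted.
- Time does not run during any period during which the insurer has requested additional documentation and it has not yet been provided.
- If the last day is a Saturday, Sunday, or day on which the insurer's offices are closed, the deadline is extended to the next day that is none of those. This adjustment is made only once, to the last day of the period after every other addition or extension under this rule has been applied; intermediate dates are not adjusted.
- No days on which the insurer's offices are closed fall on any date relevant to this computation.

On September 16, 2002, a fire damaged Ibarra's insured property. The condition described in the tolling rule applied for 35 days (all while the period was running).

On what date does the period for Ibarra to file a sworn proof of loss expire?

March 10, 2003

138 days after September 16, 2002 is February 1, 2003.
Tolling adds 35 days: February 1, 2003 + 35 days = March 8, 2003.
March 8, 2003 is Saturday; March 9, 2003 is Sunday. The next qualifying day is March 10, 2003.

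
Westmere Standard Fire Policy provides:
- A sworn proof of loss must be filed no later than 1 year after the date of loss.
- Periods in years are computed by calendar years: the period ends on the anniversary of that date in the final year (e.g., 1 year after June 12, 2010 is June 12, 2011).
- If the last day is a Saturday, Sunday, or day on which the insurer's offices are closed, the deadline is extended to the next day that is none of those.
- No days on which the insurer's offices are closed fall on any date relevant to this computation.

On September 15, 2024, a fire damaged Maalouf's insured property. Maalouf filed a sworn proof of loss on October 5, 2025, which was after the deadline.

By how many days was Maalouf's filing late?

1 year after September 15, 2024 is September 15, 2025.
September 15, 2025 is a Monday and not a day on which the insurer's offices are closed, so no extension applies.
The deadline is September 15, 2025; from September 15, 2025 to October 5, 2025 is 20 days.

20 days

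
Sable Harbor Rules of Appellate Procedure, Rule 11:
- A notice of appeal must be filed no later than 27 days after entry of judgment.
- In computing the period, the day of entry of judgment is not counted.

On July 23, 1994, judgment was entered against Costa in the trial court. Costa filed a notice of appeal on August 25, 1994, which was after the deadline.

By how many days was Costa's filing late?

27 days after July 23, 1994 is August 19, 1994.
The deadline is August 19, 1994; from August 19, 1994 to August 25, 1994 is 6 days.

6 days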